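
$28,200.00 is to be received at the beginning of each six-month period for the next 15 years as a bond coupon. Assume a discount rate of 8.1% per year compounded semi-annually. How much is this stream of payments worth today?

$504,318.44

This is an annuity due: 30 payments of $28,200.00 at the beginning of each six-month period.
Periodic rate r = 0.081/2 per half-year; n is counted in half-years.
PV = PMT × [(1 − (1+r)^−n)/r] × (1+r) = 28,200 × [1 − (1+r)^−30] / r × (1+r) = $504,318.44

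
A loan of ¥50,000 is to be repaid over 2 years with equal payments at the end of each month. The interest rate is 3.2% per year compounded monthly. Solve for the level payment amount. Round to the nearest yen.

Level ordinary annuity; solve PV = PMT × [(1 − (1+r)^−n)/r] for PMT.
Periodic rate r = 0.032/12 per month; n is counted in months.
With n = 24: PMT = 50,000 / ([(1 − (1+r)^−n)/r]) = ¥2,153

¥2,153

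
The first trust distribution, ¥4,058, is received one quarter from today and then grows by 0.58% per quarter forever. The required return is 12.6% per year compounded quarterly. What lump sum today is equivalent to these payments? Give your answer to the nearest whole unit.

Periodic rate r = 0.126/4 per quarter.
Growing perpetuity (Gordon): PV = PMT₁ / (r − g) = 4,058 / (r − 0.0058) = ¥157,899.

¥157,899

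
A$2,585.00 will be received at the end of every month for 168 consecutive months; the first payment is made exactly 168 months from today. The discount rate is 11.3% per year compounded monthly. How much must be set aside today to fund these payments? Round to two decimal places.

A$45,500.70

Ordinary annuity of 168 payments, first payment at period 168.
Periodic rate r = 0.113/12 per month; n is counted in months.
The ordinary-annuity PV formula values the stream one period before the first payment (period 167); discount that back 167 periods:
PV₀ = 2,585 × [1 − (1+r)^−168] / r × (1+r)^−167 = A$45,500.70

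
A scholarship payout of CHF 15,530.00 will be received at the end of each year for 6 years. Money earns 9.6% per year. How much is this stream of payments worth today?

CHF 68,437.47

This is an ordinary annuity: 6 payments of CHF 15,530.00 at the end of each year.
Periodic rate r = 0.096 per year.
PV = PMT × [(1 − (1+r)^−n)/r] = 15,530 × [1 − (1+r)^−6] / r = CHF 68,437.47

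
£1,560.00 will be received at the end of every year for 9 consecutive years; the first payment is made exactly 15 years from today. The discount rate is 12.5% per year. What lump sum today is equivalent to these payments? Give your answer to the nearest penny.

Ordinary annuity of 9 payments, first payment at period 15.
Periodic rate r = 0.125 per year.
The ordinary-annuity PV formula values the stream one period before the first payment (period 14); discount that back 14 periods:
PV₀ = 1,560 × [1 − (1+r)^−9] / r × (1+r)^−14 = £1,568.07

£1,568.07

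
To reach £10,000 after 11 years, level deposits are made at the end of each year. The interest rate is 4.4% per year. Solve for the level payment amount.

Level ordinary annuity; solve FV = PMT × [((1+r)^n − 1)/r] for PMT.
Periodic rate r = 0.044 per year.
With n = 11: PMT = 10,000 / ([((1+r)^n − 1)/r]) = £726.25

£726.25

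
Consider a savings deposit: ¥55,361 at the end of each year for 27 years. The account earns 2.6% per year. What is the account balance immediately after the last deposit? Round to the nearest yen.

¥2,128,767

This is an ordinary annuity: 27 deposits of ¥55,361 at the end of each year.
Periodic rate r = 0.026 per year.
FV = PMT × [((1+r)^n − 1)/r] = 55,361 × [(1+r)^27 − 1] / r = ¥2,128,767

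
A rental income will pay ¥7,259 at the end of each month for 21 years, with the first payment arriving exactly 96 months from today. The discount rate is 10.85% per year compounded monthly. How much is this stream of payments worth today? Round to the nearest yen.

Ordinary annuity of 252 payments, first payment at period 96.
Periodic rate r = 0.1085/12 per month; n is counted in months.
The ordinary-annuity PV formula values the stream one period before the first payment (period 95); discount that back 95 periods:
PV₀ = 7,259 × [1 − (1+r)^−252] / r × (1+r)^−95 = ¥306,068

¥306,068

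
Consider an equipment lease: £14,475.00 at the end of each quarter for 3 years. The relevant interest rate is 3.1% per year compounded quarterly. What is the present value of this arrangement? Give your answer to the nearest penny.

£165,257.35

This is an ordinary annuity: 12 payments of £14,475.00 at the end of each quarter.
Periodic rate r = 0.031/4 per quarter; n is counted in quarters.
PV = PMT × [(1 − (1+r)^−n)/r] = 14,475 × [1 − (1+r)^−12] / r = £165,257.35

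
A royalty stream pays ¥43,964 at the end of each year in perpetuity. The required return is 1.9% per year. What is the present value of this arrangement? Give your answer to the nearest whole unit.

¥2,313,895

Periodic rate r = 0.019 per year.
Level perpetuity: PV = PMT / r = 43,964 / (0.019) = ¥2,313,895.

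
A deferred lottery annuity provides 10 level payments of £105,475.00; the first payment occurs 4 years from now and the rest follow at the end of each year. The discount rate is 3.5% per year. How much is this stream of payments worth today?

£791,178.68

Ordinary annuity of 10 payments, first payment at period 4.
Periodic rate r = 0.035 per year.
The ordinary-annuity PV formula values the stream one period before the first payment (period 3); discount that back 3 periods:
PV₀ = 105,475 × [1 − (1+r)^−10] / r × (1+r)^−3 = £791,178.68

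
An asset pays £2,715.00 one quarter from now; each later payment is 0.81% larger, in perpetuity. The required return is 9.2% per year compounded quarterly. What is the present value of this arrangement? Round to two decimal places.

£182,214.77

Periodic rate r = 0.092/4 per quarter.
Growing perpetuity (Gordon): PV = PMT₁ / (r − g) = 2,715 / (r − 0.0081) = £182,214.77.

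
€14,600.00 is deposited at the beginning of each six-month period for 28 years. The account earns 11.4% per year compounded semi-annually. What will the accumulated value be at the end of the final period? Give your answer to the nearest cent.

€5,765,301.98

This is an annuity due: 56 deposits of €14,600.00 at the beginning of each six-month period.
Periodic rate r = 0.114/2 per half-year; n is counted in half-years.
FV = PMT × [((1+r)^n − 1)/r] × (1+r) = 14,600 × [(1+r)^56 − 1] / r × (1+r) = €5,765,301.98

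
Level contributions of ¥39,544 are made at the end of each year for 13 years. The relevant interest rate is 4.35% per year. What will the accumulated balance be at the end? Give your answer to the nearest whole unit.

This is an ordinary annuity: 13 deposits of ¥39,544 at the end of each year.
Periodic rate r = 0.0435 per year.
FV = PMT × [((1+r)^n − 1)/r] = 39,544 × [(1+r)^13 − 1] / r = ¥672,166

¥672,166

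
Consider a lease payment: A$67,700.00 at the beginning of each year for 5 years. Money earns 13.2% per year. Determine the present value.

A$268,237.76

This is an annuity due: 5 payments of A$67,700.00 at the beginning of each year.
Periodic rate r = 0.132 per year.
PV = PMT × [(1 − (1+r)^−n)/r] × (1+r) = 67,700 × [1 − (1+r)^−5] / r × (1+r) = A$268,237.76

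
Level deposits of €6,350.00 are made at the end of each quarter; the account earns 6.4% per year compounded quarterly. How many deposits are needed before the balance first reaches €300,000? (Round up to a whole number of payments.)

36 payments

Periodic rate r = 0.064/4 per quarter; n is counted in quarters.
Ordinary annuity FV: 300,000 = 6,350 × [((1+r)^n − 1)/r].
(1+r)^n = 1 + 300,000 × r / 6,350, so n = ln(1 + 300,000·r/6,350) / ln(1+r) = 35.47.
Round up to a whole number of payments: n = 36.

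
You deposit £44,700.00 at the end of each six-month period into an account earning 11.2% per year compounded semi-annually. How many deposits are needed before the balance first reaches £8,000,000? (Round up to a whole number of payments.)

Periodic rate r = 0.112/2 per half-year; n is counted in half-years.
Ordinary annuity FV: 8,000,000 = 44,700 × [((1+r)^n − 1)/r].
(1+r)^n = 1 + 8,000,000 × r / 44,700, so n = ln(1 + 8,000,000·r/44,700) / ln(1+r) = 44.04.
Round up to a whole number of payments: n = 45.

45 payments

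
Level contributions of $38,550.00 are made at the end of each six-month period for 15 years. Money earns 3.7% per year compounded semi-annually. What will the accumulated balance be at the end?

This is an ordinary annuity: 30 deposits of $38,550.00 at the end of each six-month period.
Periodic rate r = 0.037/2 per half-year; n is counted in half-years.
FV = PMT × [((1+r)^n − 1)/r] = 38,550 × [(1+r)^30 − 1] / r = $1,527,683.24

$1,527,683.24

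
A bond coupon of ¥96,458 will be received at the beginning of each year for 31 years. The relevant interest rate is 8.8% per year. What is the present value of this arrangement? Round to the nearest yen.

This is an annuity due: 31 payments of ¥96,458 at the beginning of each year.
Periodic rate r = 0.088 per year.
PV = PMT × [(1 − (1+r)^−n)/r] × (1+r) = 96,458 × [1 − (1+r)^−31] / r × (1+r) = ¥1,105,277

¥1,105,277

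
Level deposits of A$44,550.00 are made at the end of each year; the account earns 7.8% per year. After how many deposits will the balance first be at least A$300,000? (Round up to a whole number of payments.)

6 payments

Periodic rate r = 0.078 per year.
Ordinary annuity FV: 300,000 = 44,550 × [((1+r)^n − 1)/r].
(1+r)^n = 1 + 300,000 × r / 44,550, so n = ln(1 + 300,000·r/44,550) / ln(1+r) = 5.62.
Round up to a whole number of payments: n = 6.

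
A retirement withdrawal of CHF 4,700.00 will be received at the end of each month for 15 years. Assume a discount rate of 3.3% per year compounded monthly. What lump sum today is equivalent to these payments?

This is an ordinary annuity: 180 payments of CHF 4,700.00 at the end of each month.
Periodic rate r = 0.033/12 per month; n is counted in months.
PV = PMT × [(1 − (1+r)^−n)/r] = 4,700 × [1 − (1+r)^−180] / r = CHF 666,570.79

CHF 666,570.79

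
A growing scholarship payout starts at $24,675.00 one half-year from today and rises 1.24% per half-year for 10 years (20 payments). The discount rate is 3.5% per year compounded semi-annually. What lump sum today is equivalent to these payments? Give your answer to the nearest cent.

Periodic rate r = 0.035/2 per half-year; n is counted in half-years.
Growing ordinary annuity: PV = PMT₁ × [1 − ((1+g)/(1+r))^n] / (r − g) = 24,675 × [1 − ((1+0.0124)/(1+r))^20] / (r − 0.0124) = $462,597.58.

$462,597.58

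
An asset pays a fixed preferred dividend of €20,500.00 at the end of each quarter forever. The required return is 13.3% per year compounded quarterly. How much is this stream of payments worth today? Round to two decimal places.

Periodic rate r = 0.133/4 per quarter.
Level perpetuity: PV = PMT / r = 20,500 / (0.133/4) = €616,541.35.

€616,541.35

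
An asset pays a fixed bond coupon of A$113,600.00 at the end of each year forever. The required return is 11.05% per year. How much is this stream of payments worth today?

Periodic rate r = 0.1105 per year.
Level perpetuity: PV = PMT / r = 113,600 / (0.1105) = A$1,028,054.30.

A$1,028,054.30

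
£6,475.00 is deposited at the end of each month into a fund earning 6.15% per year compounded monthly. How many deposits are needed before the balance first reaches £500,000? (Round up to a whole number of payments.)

66 payments

Periodic rate r = 0.0615/12 per month; n is counted in months.
Ordinary annuity FV: 500,000 = 6,475 × [((1+r)^n − 1)/r].
(1+r)^n = 1 + 500,000 × r / 6,475, so n = ln(1 + 500,000·r/6,475) / ln(1+r) = 65.23.
Round up to a whole number of payments: n = 66.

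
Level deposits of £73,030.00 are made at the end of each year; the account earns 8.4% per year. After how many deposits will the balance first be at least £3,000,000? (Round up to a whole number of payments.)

19 payments

Periodic rate r = 0.084 per year.
Ordinary annuity FV: 3,000,000 = 73,030 × [((1+r)^n − 1)/r].
(1+r)^n = 1 + 3,000,000 × r / 73,030, so n = ln(1 + 3,000,000·r/73,030) / ln(1+r) = 18.51.
Round up to a whole number of payments: n = 19.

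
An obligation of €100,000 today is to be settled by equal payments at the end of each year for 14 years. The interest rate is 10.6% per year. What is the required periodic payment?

€14,021.56

Level ordinary annuity; solve PV = PMT × [(1 − (1+r)^−n)/r] for PMT.
Periodic rate r = 0.106 per year.
With n = 14: PMT = 100,000 / ([(1 − (1+r)^−n)/r]) = €14,021.56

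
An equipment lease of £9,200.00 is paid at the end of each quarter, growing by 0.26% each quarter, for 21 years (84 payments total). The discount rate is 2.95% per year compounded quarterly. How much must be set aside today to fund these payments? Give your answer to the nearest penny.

Periodic rate r = 0.0295/4 per quarter; n is counted in quarters.
Growing ordinary annuity: PV = PMT₁ × [1 − ((1+g)/(1+r))^n] / (r − g) = 9,200 × [1 − ((1+0.0026)/(1+r))^84] / (r − 0.0026) = £634,045.18.

£634,045.18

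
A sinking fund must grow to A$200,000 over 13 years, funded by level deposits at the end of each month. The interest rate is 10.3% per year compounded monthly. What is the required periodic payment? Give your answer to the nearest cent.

Level ordinary annuity; solve FV = PMT × [((1+r)^n − 1)/r] for PMT.
Periodic rate r = 0.103/12 per month; n is counted in months.
With n = 156: PMT = 200,000 / ([((1+r)^n − 1)/r]) = A$614.52

A$614.52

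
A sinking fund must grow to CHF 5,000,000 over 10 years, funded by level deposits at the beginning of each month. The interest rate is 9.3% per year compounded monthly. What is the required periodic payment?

Level annuity due; solve FV = PMT × [((1+r)^n − 1)/r] × (1+r) for PMT.
Periodic rate r = 0.093/12 per month; n is counted in months.
With n = 120: PMT = 5,000,000 / ([((1+r)^n − 1)/r] × (1+r)) = CHF 25,207.17

CHF 25,207.17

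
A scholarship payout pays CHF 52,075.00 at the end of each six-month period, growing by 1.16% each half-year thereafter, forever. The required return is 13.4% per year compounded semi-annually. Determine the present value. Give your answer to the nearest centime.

Periodic rate r = 0.134/2 per half-year.
Growing perpetuity (Gordon): PV = PMT₁ / (r − g) = 52,075 / (r − 0.0116) = CHF 939,981.95.

CHF 939,981.95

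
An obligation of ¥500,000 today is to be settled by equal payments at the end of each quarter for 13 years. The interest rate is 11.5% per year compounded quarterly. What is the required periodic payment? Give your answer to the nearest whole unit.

Level ordinary annuity; solve PV = PMT × [(1 − (1+r)^−n)/r] for PMT.
Periodic rate r = 0.115/4 per quarter; n is counted in quarters.
With n = 52: PMT = 500,000 / ([(1 − (1+r)^−n)/r]) = ¥18,645

¥18,645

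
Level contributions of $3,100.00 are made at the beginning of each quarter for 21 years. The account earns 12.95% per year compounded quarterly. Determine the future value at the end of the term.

$1,337,752.99

This is an annuity due: 84 deposits of $3,100.00 at the beginning of each quarter.
Periodic rate r = 0.1295/4 per quarter; n is counted in quarters.
FV = PMT × [((1+r)^n − 1)/r] × (1+r) = 3,100 × [(1+r)^84 − 1] / r × (1+r) = $1,337,752.99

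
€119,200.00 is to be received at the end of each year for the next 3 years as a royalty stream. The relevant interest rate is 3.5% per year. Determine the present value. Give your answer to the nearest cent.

This is an ordinary annuity: 3 payments of €119,200.00 at the end of each year.
Periodic rate r = 0.035 per year.
PV = PMT × [(1 − (1+r)^−n)/r] = 119,200 × [1 − (1+r)^−3] / r = €333,955.13

€333,955.13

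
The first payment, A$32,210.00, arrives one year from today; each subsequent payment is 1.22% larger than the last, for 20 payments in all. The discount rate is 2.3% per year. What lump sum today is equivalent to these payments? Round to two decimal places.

A$570,387.13

Periodic rate r = 0.023 per year.
Growing ordinary annuity: PV = PMT₁ × [1 − ((1+g)/(1+r))^n] / (r − g) = 32,210 × [1 − ((1+0.0122)/(1+r))^20] / (r − 0.0122) = A$570,387.13.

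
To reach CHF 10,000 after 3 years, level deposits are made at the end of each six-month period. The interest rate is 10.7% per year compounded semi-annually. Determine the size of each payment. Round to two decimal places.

CHF 1,457.28

Level ordinary annuity; solve FV = PMT × [((1+r)^n − 1)/r] for PMT.
Periodic rate r = 0.107/2 per half-year; n is counted in half-years.
With n = 6: PMT = 10,000 / ([((1+r)^n − 1)/r]) = CHF 1,457.28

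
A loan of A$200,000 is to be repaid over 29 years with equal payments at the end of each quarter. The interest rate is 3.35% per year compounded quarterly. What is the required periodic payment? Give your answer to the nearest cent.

A$2,701.83

Level ordinary annuity; solve PV = PMT × [(1 − (1+r)^−n)/r] for PMT.
Periodic rate r = 0.0335/4 per quarter; n is counted in quarters.
With n = 116: PMT = 200,000 / ([(1 − (1+r)^−n)/r]) = A$2,701.83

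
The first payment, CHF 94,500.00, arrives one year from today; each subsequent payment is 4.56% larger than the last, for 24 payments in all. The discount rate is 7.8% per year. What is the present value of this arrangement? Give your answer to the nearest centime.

CHF 1,514,465.49

Periodic rate r = 0.078 per year.
Growing ordinary annuity: PV = PMT₁ × [1 − ((1+g)/(1+r))^n] / (r − g) = 94,500 × [1 − ((1+0.0456)/(1+r))^24] / (r − 0.0456) = CHF 1,514,465.49.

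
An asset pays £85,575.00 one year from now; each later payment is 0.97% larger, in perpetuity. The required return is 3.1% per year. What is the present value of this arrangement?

Periodic rate r = 0.031 per year.
Growing perpetuity (Gordon): PV = PMT₁ / (r − g) = 85,575 / (r − 0.0097) = £4,017,605.63.

£4,017,605.63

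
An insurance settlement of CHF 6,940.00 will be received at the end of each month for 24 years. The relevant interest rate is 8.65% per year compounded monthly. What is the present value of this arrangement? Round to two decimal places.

This is an ordinary annuity: 288 payments of CHF 6,940.00 at the end of each month.
Periodic rate r = 0.0865/12 per month; n is counted in months.
PV = PMT × [(1 − (1+r)^−n)/r] = 6,940 × [1 − (1+r)^−288] / r = CHF 841,110.25

CHF 841,110.25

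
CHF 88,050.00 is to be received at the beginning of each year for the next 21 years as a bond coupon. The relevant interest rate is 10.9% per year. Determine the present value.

CHF 793,831.31

This is an annuity due: 21 payments of CHF 88,050.00 at the beginning of each year.
Periodic rate r = 0.109 per year.
PV = PMT × [(1 − (1+r)^−n)/r] × (1+r) = 88,050 × [1 − (1+r)^−21] / r × (1+r) = CHF 793,831.31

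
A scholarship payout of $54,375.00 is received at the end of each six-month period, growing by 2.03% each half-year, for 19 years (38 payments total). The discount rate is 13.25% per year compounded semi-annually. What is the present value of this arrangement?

Periodic rate r = 0.1325/2 per half-year; n is counted in half-years.
Growing ordinary annuity: PV = PMT₁ × [1 − ((1+g)/(1+r))^n] / (r − g) = 54,375 × [1 − ((1+0.0203)/(1+r))^38] / (r − 0.0203) = $961,465.54.

$961,465.54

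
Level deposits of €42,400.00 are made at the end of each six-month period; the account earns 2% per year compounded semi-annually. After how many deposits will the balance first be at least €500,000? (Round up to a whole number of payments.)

Periodic rate r = 0.02/2 per half-year; n is counted in half-years.
Ordinary annuity FV: 500,000 = 42,400 × [((1+r)^n − 1)/r].
(1+r)^n = 1 + 500,000 × r / 42,400, so n = ln(1 + 500,000·r/42,400) / ln(1+r) = 11.20.
Round up to a whole number of payments: n = 12.

12 payments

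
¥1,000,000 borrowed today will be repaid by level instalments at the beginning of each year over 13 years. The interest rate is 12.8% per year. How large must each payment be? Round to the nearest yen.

Level annuity due; solve PV = PMT × [(1 − (1+r)^−n)/r] × (1+r) for PMT.
Periodic rate r = 0.128 per year.
With n = 13: PMT = 1,000,000 / ([(1 − (1+r)^−n)/r] × (1+r)) = ¥143,444

¥143,444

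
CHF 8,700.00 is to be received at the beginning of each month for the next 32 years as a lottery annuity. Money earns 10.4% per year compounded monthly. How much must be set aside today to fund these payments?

This is an annuity due: 384 payments of CHF 8,700.00 at the beginning of each month.
Periodic rate r = 0.104/12 per month; n is counted in months.
PV = PMT × [(1 − (1+r)^−n)/r] × (1+r) = 8,700 × [1 − (1+r)^−384] / r × (1+r) = CHF 975,706.97

CHF 975,706.97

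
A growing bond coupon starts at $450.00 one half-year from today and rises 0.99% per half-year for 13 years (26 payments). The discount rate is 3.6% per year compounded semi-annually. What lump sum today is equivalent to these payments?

Periodic rate r = 0.036/2 per half-year; n is counted in half-years.
Growing ordinary annuity: PV = PMT₁ × [1 − ((1+g)/(1+r))^n] / (r − g) = 450 × [1 − ((1+0.0099)/(1+r))^26] / (r − 0.0099) = $10,419.57.

$10,419.57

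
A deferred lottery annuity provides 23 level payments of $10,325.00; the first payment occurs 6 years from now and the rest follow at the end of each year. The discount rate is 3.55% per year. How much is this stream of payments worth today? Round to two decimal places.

$134,781.82

Ordinary annuity of 23 payments, first payment at period 6.
Periodic rate r = 0.0355 per year.
The ordinary-annuity PV formula values the stream one period before the first payment (period 5); discount that back 5 periods:
PV₀ = 10,325 × [1 − (1+r)^−23] / r × (1+r)^−5 = $134,781.82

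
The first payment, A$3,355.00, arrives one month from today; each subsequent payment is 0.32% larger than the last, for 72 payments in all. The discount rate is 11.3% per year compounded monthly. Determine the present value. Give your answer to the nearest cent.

Periodic rate r = 0.113/12 per month; n is counted in months.
Growing ordinary annuity: PV = PMT₁ × [1 − ((1+g)/(1+r))^n] / (r − g) = 3,355 × [1 − ((1+0.0032)/(1+r))^72] / (r − 0.0032) = A$193,768.61.

A$193,768.61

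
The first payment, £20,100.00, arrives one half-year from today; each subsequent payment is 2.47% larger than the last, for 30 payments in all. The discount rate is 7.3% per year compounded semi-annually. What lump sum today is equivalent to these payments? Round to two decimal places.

£495,195.08

Periodic rate r = 0.073/2 per half-year; n is counted in half-years.
Growing ordinary annuity: PV = PMT₁ × [1 − ((1+g)/(1+r))^n] / (r − g) = 20,100 × [1 − ((1+0.0247)/(1+r))^30] / (r − 0.0247) = £495,195.08.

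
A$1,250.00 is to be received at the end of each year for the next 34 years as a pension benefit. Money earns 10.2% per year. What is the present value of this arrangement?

This is an ordinary annuity: 34 payments of A$1,250.00 at the end of each year.
Periodic rate r = 0.102 per year.
PV = PMT × [(1 − (1+r)^−n)/r] = 1,250 × [1 − (1+r)^−34] / r = A$11,803.94

A$11,803.94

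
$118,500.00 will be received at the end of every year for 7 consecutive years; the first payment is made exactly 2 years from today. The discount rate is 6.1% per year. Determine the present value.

$621,269.95

Ordinary annuity of 7 payments, first payment at period 2.
Periodic rate r = 0.061 per year.
The ordinary-annuity PV formula values the stream one period before the first payment (period 1); discount that back 1 periods:
PV₀ = 118,500 × [1 − (1+r)^−7] / r × (1+r)^−1 = $621,269.95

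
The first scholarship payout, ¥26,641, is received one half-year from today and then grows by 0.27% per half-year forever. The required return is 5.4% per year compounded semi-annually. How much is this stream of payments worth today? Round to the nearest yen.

¥1,096,337

Periodic rate r = 0.054/2 per half-year.
Growing perpetuity (Gordon): PV = PMT₁ / (r − g) = 26,641 / (r − 0.0027) = ¥1,096,337.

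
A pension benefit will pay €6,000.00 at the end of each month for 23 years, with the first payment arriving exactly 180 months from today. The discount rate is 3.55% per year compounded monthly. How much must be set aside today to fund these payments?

Ordinary annuity of 276 payments, first payment at period 180.
Periodic rate r = 0.0355/12 per month; n is counted in months.
The ordinary-annuity PV formula values the stream one period before the first payment (period 179); discount that back 179 periods:
PV₀ = 6,000 × [1 − (1+r)^−276] / r × (1+r)^−179 = €666,353.28

€666,353.28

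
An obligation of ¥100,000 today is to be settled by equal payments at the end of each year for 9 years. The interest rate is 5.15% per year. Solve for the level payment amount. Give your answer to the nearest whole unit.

Level ordinary annuity; solve PV = PMT × [(1 − (1+r)^−n)/r] for PMT.
Periodic rate r = 0.0515 per year.
With n = 9: PMT = 100,000 / ([(1 − (1+r)^−n)/r]) = ¥14,163

¥14,163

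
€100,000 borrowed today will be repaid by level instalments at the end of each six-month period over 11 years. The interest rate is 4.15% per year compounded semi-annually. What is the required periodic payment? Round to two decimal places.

€5,707.82

Level ordinary annuity; solve PV = PMT × [(1 − (1+r)^−n)/r] for PMT.
Periodic rate r = 0.0415/2 per half-year; n is counted in half-years.
With n = 22: PMT = 100,000 / ([(1 − (1+r)^−n)/r]) = €5,707.82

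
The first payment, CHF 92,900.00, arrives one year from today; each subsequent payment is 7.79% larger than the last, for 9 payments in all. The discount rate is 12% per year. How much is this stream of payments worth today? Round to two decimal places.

Periodic rate r = 0.12 per year.
Growing ordinary annuity: PV = PMT₁ × [1 − ((1+g)/(1+r))^n] / (r − g) = 92,900 × [1 − ((1+0.0779)/(1+r))^9] / (r − 0.0779) = CHF 643,583.59.

CHF 643,583.59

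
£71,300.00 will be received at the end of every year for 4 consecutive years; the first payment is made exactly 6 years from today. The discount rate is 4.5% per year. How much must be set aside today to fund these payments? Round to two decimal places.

Ordinary annuity of 4 payments, first payment at period 6.
Periodic rate r = 0.045 per year.
The ordinary-annuity PV formula values the stream one period before the first payment (period 5); discount that back 5 periods:
PV₀ = 71,300 × [1 − (1+r)^−4] / r × (1+r)^−5 = £205,259.42

£205,259.42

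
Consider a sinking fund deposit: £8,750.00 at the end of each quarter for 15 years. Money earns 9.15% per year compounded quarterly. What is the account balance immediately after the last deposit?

This is an ordinary annuity: 60 deposits of £8,750.00 at the end of each quarter.
Periodic rate r = 0.0915/4 per quarter; n is counted in quarters.
FV = PMT × [((1+r)^n − 1)/r] = 8,750 × [(1+r)^60 − 1] / r = £1,103,424.72

£1,103,424.72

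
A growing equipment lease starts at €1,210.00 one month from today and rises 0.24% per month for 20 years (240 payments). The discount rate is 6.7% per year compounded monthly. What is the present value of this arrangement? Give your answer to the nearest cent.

€202,513.62

Periodic rate r = 0.067/12 per month; n is counted in months.
Growing ordinary annuity: PV = PMT₁ × [1 − ((1+g)/(1+r))^n] / (r − g) = 1,210 × [1 − ((1+0.0024)/(1+r))^240] / (r − 0.0024) = €202,513.62.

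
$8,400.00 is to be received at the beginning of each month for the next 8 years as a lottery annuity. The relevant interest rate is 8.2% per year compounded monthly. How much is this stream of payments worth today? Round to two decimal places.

This is an annuity due: 96 payments of $8,400.00 at the beginning of each month.
Periodic rate r = 0.082/12 per month; n is counted in months.
PV = PMT × [(1 − (1+r)^−n)/r] × (1+r) = 8,400 × [1 − (1+r)^−96] / r × (1+r) = $593,979.32

$593,979.32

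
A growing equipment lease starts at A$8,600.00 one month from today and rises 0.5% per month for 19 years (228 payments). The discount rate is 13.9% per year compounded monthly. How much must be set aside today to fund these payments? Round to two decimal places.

Periodic rate r = 0.139/12 per month; n is counted in months.
Growing ordinary annuity: PV = PMT₁ × [1 − ((1+g)/(1+r))^n] / (r − g) = 8,600 × [1 − ((1+0.005)/(1+r))^228] / (r − 0.005) = A$1,011,524.02.

A$1,011,524.02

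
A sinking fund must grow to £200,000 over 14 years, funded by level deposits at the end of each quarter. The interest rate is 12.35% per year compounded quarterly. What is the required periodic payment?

£1,375.42

Level ordinary annuity; solve FV = PMT × [((1+r)^n − 1)/r] for PMT.
Periodic rate r = 0.1235/4 per quarter; n is counted in quarters.
With n = 56: PMT = 200,000 / ([((1+r)^n − 1)/r]) = £1,375.42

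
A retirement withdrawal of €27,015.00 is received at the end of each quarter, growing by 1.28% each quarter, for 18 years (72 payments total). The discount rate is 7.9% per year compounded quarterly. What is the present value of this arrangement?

€1,511,421.28

Periodic rate r = 0.079/4 per quarter; n is counted in quarters.
Growing ordinary annuity: PV = PMT₁ × [1 − ((1+g)/(1+r))^n] / (r − g) = 27,015 × [1 − ((1+0.0128)/(1+r))^72] / (r − 0.0128) = €1,511,421.28.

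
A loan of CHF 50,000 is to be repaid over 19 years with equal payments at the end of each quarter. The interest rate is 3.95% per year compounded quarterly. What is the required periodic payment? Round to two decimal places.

Level ordinary annuity; solve PV = PMT × [(1 − (1+r)^−n)/r] for PMT.
Periodic rate r = 0.0395/4 per quarter; n is counted in quarters.
With n = 76: PMT = 50,000 / ([(1 − (1+r)^−n)/r]) = CHF 938.46

CHF 938.46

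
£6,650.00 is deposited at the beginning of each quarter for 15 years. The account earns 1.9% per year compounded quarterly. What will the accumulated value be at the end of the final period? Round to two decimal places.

£462,598.08

This is an annuity due: 60 deposits of £6,650.00 at the beginning of each quarter.
Periodic rate r = 0.019/4 per quarter; n is counted in quarters.
FV = PMT × [((1+r)^n − 1)/r] × (1+r) = 6,650 × [(1+r)^60 − 1] / r × (1+r) = £462,598.08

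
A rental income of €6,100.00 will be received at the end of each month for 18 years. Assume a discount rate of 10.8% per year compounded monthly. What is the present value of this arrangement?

€579,919.98

This is an ordinary annuity: 216 payments of €6,100.00 at the end of each month.
Periodic rate r = 0.108/12 per month; n is counted in months.
PV = PMT × [(1 − (1+r)^−n)/r] = 6,100 × [1 − (1+r)^−216] / r = €579,919.98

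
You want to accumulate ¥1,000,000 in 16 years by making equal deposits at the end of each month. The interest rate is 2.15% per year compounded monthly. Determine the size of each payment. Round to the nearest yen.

¥4,368

Level ordinary annuity; solve FV = PMT × [((1+r)^n − 1)/r] for PMT.
Periodic rate r = 0.0215/12 per month; n is counted in months.
With n = 192: PMT = 1,000,000 / ([((1+r)^n − 1)/r]) = ¥4,368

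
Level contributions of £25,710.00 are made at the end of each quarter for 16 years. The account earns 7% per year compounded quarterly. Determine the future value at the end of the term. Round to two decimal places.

This is an ordinary annuity: 64 deposits of £25,710.00 at the end of each quarter.
Periodic rate r = 0.07/4 per quarter; n is counted in quarters.
FV = PMT × [((1+r)^n − 1)/r] = 25,710 × [(1+r)^64 − 1] / r = £2,990,157.99

£2,990,157.99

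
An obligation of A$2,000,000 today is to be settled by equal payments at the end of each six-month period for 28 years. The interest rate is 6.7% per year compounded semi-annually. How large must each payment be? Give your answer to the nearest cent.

A$79,570.93

Level ordinary annuity; solve PV = PMT × [(1 − (1+r)^−n)/r] for PMT.
Periodic rate r = 0.067/2 per half-year; n is counted in half-years.
With n = 56: PMT = 2,000,000 / ([(1 − (1+r)^−n)/r]) = A$79,570.93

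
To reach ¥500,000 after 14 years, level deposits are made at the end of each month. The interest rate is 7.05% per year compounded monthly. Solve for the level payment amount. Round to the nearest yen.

¥1,753

Level ordinary annuity; solve FV = PMT × [((1+r)^n − 1)/r] for PMT.
Periodic rate r = 0.0705/12 per month; n is counted in months.
With n = 168: PMT = 500,000 / ([((1+r)^n − 1)/r]) = ¥1,753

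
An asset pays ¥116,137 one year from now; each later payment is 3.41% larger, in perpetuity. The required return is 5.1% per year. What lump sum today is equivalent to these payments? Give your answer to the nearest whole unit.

Periodic rate r = 0.051 per year.
Growing perpetuity (Gordon): PV = PMT₁ / (r − g) = 116,137 / (r − 0.0341) = ¥6,872,012.

¥6,872,012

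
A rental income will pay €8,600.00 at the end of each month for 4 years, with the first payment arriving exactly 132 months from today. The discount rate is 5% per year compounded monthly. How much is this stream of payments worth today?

€216,599.74

Ordinary annuity of 48 payments, first payment at period 132.
Periodic rate r = 0.05/12 per month; n is counted in months.
The ordinary-annuity PV formula values the stream one period before the first payment (period 131); discount that back 131 periods:
PV₀ = 8,600 × [1 − (1+r)^−48] / r × (1+r)^−131 = €216,599.74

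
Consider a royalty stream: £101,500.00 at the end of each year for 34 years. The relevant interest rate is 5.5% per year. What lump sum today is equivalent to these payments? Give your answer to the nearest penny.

This is an ordinary annuity: 34 payments of £101,500.00 at the end of each year.
Periodic rate r = 0.055 per year.
PV = PMT × [(1 − (1+r)^−n)/r] = 101,500 × [1 − (1+r)^−34] / r = £1,546,558.81

£1,546,558.81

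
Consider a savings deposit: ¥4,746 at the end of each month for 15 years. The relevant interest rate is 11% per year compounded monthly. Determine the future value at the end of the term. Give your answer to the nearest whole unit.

This is an ordinary annuity: 180 deposits of ¥4,746 at the end of each month.
Periodic rate r = 0.11/12 per month; n is counted in months.
FV = PMT × [((1+r)^n − 1)/r] = 4,746 × [(1+r)^180 − 1] / r = ¥2,157,957

¥2,157,957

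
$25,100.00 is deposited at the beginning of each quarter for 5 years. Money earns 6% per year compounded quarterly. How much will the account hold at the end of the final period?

This is an annuity due: 20 deposits of $25,100.00 at the beginning of each quarter.
Periodic rate r = 0.06/4 per quarter; n is counted in quarters.
FV = PMT × [((1+r)^n − 1)/r] × (1+r) = 25,100 × [(1+r)^20 − 1] / r × (1+r) = $589,110.10

$589,110.10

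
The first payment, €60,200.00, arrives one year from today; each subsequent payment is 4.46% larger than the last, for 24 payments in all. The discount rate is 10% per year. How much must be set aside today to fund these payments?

Periodic rate r = 0.1 per year.
Growing ordinary annuity: PV = PMT₁ × [1 − ((1+g)/(1+r))^n] / (r − g) = 60,200 × [1 − ((1+0.0446)/(1+r))^24] / (r − 0.0446) = €772,256.89.

€772,256.89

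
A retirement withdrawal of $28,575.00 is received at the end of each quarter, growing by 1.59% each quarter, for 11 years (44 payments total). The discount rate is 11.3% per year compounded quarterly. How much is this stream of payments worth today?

Periodic rate r = 0.113/4 per quarter; n is counted in quarters.
Growing ordinary annuity: PV = PMT₁ × [1 − ((1+g)/(1+r))^n] / (r − g) = 28,575 × [1 − ((1+0.0159)/(1+r))^44] / (r − 0.0159) = $954,143.96.

$954,143.96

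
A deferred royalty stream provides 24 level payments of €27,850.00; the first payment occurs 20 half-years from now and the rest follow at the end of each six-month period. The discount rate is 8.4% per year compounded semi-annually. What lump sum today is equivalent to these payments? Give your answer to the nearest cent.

Ordinary annuity of 24 payments, first payment at period 20.
Periodic rate r = 0.084/2 per half-year; n is counted in half-years.
The ordinary-annuity PV formula values the stream one period before the first payment (period 19); discount that back 19 periods:
PV₀ = 27,850 × [1 − (1+r)^−24] / r × (1+r)^−19 = €190,403.18

€190,403.18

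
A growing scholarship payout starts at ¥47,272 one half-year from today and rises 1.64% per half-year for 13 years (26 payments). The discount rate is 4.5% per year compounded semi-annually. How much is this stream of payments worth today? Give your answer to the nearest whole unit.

Periodic rate r = 0.045/2 per half-year; n is counted in half-years.
Growing ordinary annuity: PV = PMT₁ × [1 − ((1+g)/(1+r))^n] / (r − g) = 47,272 × [1 − ((1+0.0164)/(1+r))^26] / (r − 0.0164) = ¥1,116,524.

¥1,116,524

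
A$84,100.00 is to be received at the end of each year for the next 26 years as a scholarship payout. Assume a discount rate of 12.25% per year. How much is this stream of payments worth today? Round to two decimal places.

A$652,504.31

This is an ordinary annuity: 26 payments of A$84,100.00 at the end of each year.
Periodic rate r = 0.1225 per year.
PV = PMT × [(1 − (1+r)^−n)/r] = 84,100 × [1 − (1+r)^−26] / r = A$652,504.31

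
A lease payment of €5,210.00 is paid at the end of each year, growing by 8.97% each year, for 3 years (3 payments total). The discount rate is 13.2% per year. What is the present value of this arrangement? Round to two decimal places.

Periodic rate r = 0.132 per year.
Growing ordinary annuity: PV = PMT₁ × [1 − ((1+g)/(1+r))^n] / (r − g) = 5,210 × [1 − ((1+0.0897)/(1+r))^3] / (r − 0.0897) = €13,297.90.

€13,297.90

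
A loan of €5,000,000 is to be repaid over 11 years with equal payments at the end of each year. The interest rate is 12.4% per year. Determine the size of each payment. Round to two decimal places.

Level ordinary annuity; solve PV = PMT × [(1 − (1+r)^−n)/r] for PMT.
Periodic rate r = 0.124 per year.
With n = 11: PMT = 5,000,000 / ([(1 − (1+r)^−n)/r]) = €856,851.50

€856,851.50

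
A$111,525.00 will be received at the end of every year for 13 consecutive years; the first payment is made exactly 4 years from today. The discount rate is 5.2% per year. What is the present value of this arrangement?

A$889,082.91

Ordinary annuity of 13 payments, first payment at period 4.
Periodic rate r = 0.052 per year.
The ordinary-annuity PV formula values the stream one period before the first payment (period 3); discount that back 3 periods:
PV₀ = 111,525 × [1 − (1+r)^−13] / r × (1+r)^−3 = A$889,082.91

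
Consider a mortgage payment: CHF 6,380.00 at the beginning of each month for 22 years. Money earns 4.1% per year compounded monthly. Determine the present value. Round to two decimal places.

This is an annuity due: 264 payments of CHF 6,380.00 at the beginning of each month.
Periodic rate r = 0.041/12 per month; n is counted in months.
PV = PMT × [(1 − (1+r)^−n)/r] × (1+r) = 6,380 × [1 − (1+r)^−264] / r × (1+r) = CHF 1,112,261.00

CHF 1,112,261.00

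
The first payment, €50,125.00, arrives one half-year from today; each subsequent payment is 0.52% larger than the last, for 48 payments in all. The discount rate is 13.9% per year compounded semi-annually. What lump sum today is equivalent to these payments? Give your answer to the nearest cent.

€739,803.80

Periodic rate r = 0.139/2 per half-year; n is counted in half-years.
Growing ordinary annuity: PV = PMT₁ × [1 − ((1+g)/(1+r))^n] / (r − g) = 50,125 × [1 − ((1+0.0052)/(1+r))^48] / (r − 0.0052) = €739,803.80.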